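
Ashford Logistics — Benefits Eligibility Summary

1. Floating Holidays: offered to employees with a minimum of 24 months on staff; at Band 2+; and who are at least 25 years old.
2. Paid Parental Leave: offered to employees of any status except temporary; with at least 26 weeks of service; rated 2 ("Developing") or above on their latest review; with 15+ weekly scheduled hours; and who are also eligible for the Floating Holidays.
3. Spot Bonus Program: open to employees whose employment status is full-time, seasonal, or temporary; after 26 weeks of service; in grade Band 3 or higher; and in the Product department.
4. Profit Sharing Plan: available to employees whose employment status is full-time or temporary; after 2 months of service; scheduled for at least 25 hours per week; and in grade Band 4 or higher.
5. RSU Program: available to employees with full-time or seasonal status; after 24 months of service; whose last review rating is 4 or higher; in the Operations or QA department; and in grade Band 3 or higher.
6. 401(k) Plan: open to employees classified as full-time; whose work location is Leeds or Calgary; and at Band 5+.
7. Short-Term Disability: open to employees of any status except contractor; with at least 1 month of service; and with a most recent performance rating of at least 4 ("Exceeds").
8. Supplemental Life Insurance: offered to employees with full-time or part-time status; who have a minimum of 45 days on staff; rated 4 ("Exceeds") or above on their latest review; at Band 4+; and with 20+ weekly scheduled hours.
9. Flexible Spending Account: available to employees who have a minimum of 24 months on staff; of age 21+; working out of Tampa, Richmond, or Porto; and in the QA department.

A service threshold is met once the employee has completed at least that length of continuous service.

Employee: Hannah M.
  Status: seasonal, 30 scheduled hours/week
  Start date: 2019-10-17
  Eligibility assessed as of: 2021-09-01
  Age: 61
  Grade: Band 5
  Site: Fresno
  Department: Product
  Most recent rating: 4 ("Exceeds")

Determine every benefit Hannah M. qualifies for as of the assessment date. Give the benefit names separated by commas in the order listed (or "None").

Service from 2019-10-17 to 2021-09-01: 685 days.
Floating Holidays — service 685 days < 24 months (≈720 days) ✗ → not eligible.
Paid Parental Leave — status seasonal ✓ (not excluded); service 685 days ≥ 26 weeks (≈182 days) ✓; rating 4 ≥ 2 ✓; 30 hrs/wk ≥ 15 ✓; not eligible for Floating Holidays ✗ → not eligible.
Spot Bonus Program — status seasonal ✓; service 685 days ≥ 26 weeks (≈182 days) ✓; grade Band 5 ≥ Band 3 ✓; dept Product ✓ → eligible.
Profit Sharing Plan — status seasonal ✗ (requires full-time or temporary) → not eligible.
RSU Program — status seasonal ✓; service 685 days < 24 months (≈720 days) ✗ → not eligible.
401(k) Plan — status seasonal ✗ (requires full-time) → not eligible.
Short-Term Disability — status seasonal ✓ (not excluded); service 685 days ≥ 1 month (≈30 days) ✓; rating 4 ≥ 4 ✓ → eligible.
Supplemental Life Insurance — status seasonal ✗ (requires full-time or part-time) → not eligible.
Flexible Spending Account — service 685 days < 24 months (≈720 days) ✗ → not eligible.

Spot Bonus Program, Short-Term Disability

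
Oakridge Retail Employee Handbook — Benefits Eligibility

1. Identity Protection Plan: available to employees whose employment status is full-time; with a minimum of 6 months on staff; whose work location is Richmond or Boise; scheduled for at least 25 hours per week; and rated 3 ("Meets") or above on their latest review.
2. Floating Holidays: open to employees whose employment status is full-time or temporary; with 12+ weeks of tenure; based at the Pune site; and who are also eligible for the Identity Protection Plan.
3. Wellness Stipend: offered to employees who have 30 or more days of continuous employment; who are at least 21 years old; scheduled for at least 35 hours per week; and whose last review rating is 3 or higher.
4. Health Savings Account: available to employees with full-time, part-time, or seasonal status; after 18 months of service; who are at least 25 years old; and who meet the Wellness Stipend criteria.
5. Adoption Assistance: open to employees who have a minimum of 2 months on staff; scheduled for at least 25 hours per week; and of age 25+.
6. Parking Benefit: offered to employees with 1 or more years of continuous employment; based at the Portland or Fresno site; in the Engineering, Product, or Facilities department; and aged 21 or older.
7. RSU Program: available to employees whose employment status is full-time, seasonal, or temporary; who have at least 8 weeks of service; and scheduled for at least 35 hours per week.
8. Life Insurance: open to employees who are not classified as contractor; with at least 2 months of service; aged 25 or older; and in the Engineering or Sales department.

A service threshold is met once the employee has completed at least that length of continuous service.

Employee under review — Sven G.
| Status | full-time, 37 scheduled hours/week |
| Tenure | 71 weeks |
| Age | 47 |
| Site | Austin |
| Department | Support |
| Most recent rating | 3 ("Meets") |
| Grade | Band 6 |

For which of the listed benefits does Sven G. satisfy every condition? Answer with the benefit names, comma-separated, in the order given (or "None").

Wellness Stipend, Adoption Assistance, RSU Program

Identity Protection Plan — status full-time ✓; service 71 weeks ≥ 6 months (≈180 days) ✓; site Austin ✗ (not Richmond or Boise) → not eligible.
Floating Holidays — status full-time ✓; service 71 weeks ≥ 12 weeks ✓; site Austin ✗ (not Pune) → not eligible.
Wellness Stipend — service 71 weeks ≥ 30 days ✓; age 47 ≥ 21 ✓; 37 hrs/wk ≥ 35 ✓; rating 3 ≥ 3 ✓ → eligible.
Health Savings Account — status full-time ✓; service 71 weeks < 18 months (≈540 days) ✗ → not eligible.
Adoption Assistance — service 71 weeks ≥ 2 months (≈60 days) ✓; 37 hrs/wk ≥ 25 ✓; age 47 ≥ 25 ✓ → eligible.
Parking Benefit — service 71 weeks ≥ 1 year (≈365 days) ✓; site Austin ✗ (not Portland or Fresno) → not eligible.
RSU Program — status full-time ✓; service 71 weeks ≥ 8 weeks ✓; 37 hrs/wk ≥ 35 ✓ → eligible.
Life Insurance — status full-time ✓ (not excluded); service 71 weeks ≥ 2 months (≈60 days) ✓; age 47 ≥ 25 ✓; dept Support ✗ → not eligible.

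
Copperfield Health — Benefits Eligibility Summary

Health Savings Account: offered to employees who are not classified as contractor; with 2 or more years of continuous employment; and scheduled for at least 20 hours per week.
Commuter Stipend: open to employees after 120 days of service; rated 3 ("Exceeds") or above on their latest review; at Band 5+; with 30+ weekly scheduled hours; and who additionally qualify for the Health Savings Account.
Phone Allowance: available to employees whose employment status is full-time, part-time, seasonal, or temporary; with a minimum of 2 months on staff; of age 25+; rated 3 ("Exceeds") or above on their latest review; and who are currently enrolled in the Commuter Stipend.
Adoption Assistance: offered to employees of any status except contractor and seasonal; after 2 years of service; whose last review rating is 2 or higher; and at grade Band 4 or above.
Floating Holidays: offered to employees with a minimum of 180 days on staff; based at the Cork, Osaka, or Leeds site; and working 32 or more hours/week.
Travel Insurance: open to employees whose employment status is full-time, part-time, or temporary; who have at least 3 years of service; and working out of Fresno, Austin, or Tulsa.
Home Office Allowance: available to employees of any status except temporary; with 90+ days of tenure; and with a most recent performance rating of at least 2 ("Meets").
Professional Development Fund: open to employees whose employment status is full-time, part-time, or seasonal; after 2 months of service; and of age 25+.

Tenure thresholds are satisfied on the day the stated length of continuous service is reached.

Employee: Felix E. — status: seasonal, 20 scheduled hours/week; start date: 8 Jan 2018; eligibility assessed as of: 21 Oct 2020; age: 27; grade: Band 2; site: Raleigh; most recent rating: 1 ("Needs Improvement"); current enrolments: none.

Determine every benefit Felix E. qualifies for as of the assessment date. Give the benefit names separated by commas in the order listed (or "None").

Health Savings Account, Professional Development Fund

Service from 8 Jan 2018 to 21 Oct 2020: 1017 days.
Health Savings Account — status seasonal ✓ (not excluded); service 1017 days ≥ 2 years (≈730 days) ✓; 20 hrs/wk ≥ 20 ✓ → eligible.
Commuter Stipend — service 1017 days ≥ 120 days ✓; rating 1 < 3 ✗ → not eligible.
Phone Allowance — status seasonal ✓; service 1017 days ≥ 2 months (≈60 days) ✓; age 27 ≥ 25 ✓; rating 1 < 3 ✗ → not eligible.
Adoption Assistance — status seasonal ✗ (excluded) → not eligible.
Floating Holidays — service 1017 days ≥ 180 days ✓; site Raleigh ✗ (not Cork, Osaka, or Leeds) → not eligible.
Travel Insurance — status seasonal ✗ (requires full-time, part-time, or temporary) → not eligible.
Home Office Allowance — status seasonal ✓ (not excluded); service 1017 days ≥ 90 days ✓; rating 1 < 2 ✗ → not eligible.
Professional Development Fund — status seasonal ✓; service 1017 days ≥ 2 months (≈60 days) ✓; age 27 ≥ 25 ✓ → eligible.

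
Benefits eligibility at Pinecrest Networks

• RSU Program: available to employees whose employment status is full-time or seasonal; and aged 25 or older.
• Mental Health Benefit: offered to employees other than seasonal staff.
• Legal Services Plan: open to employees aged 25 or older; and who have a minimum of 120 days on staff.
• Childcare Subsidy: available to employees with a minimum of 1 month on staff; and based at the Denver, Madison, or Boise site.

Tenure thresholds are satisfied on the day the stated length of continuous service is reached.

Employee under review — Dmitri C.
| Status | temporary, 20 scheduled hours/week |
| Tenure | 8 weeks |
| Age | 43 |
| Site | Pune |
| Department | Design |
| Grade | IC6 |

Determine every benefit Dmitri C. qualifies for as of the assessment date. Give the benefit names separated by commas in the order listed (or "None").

Mental Health Benefit

RSU Program — status temporary ✗ (requires full-time or seasonal) → not eligible.
Mental Health Benefit — status temporary ✓ (not excluded) → eligible.
Legal Services Plan — age 43 ≥ 25 ✓; service 8 weeks < 120 days ✗ → not eligible.
Childcare Subsidy — service 8 weeks ≥ 1 month (≈30 days) ✓; site Pune ✗ (not Denver, Madison, or Boise) → not eligible.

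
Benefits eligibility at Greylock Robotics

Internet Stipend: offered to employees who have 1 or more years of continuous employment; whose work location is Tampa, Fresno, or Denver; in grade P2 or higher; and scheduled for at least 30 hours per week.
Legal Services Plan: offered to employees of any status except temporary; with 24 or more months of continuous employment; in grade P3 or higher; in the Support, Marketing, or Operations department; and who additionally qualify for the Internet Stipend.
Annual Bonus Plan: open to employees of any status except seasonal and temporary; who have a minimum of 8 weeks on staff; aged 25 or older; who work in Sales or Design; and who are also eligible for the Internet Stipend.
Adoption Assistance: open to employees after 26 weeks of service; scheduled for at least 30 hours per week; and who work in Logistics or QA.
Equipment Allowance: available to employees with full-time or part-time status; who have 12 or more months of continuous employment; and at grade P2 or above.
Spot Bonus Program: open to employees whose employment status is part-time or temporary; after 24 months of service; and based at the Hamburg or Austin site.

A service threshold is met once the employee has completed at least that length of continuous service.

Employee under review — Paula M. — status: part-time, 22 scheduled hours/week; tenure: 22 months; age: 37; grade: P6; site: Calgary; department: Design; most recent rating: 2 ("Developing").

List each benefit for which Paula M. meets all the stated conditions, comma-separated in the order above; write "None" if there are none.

Internet Stipend — service 22 months ≥ 1 year (≈365 days) ✓; site Calgary ✗ (not Tampa, Fresno, or Denver) → not eligible.
Legal Services Plan — status part-time ✓ (not excluded); service 22 months < 24 months ✗ → not eligible.
Annual Bonus Plan — status part-time ✓ (not excluded); service 22 months ≥ 8 weeks (≈56 days) ✓; age 37 ≥ 25 ✓; dept Design ✓; not eligible for Internet Stipend ✗ → not eligible.
Adoption Assistance — service 22 months ≥ 26 weeks (≈182 days) ✓; 22 hrs/wk < 30 ✗ → not eligible.
Equipment Allowance — status part-time ✓; service 22 months ≥ 12 months ✓; grade P6 ≥ P2 ✓ → eligible.
Spot Bonus Program — status part-time ✓; service 22 months < 24 months ✗ → not eligible.

Equipment Allowance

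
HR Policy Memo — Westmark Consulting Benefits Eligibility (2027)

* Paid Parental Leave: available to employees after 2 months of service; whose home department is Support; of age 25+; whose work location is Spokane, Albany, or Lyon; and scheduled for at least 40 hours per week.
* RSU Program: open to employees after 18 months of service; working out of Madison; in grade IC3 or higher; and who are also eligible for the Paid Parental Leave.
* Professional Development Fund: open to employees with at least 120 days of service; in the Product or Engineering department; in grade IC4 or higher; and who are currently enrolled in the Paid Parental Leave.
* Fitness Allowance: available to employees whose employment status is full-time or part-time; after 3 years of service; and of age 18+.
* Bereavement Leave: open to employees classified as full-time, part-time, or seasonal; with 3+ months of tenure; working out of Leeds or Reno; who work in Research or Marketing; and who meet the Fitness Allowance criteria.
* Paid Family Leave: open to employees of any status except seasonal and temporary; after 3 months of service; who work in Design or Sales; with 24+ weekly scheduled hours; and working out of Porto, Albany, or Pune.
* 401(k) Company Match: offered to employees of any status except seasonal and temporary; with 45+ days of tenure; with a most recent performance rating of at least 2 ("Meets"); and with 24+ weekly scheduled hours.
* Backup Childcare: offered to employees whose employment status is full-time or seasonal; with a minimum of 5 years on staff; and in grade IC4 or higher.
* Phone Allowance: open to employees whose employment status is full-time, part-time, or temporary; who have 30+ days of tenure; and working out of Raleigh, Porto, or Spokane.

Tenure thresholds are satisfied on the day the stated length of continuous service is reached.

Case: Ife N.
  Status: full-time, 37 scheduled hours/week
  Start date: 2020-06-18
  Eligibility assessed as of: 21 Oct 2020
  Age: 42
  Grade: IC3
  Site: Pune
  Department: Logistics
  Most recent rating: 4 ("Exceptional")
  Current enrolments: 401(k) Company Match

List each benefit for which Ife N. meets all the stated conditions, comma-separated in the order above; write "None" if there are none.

Service from 2020-06-18 to 21 Oct 2020: 125 days.
Paid Parental Leave — service 125 days ≥ 2 months (≈60 days) ✓; dept Logistics ✗ → not eligible.
RSU Program — service 125 days < 18 months (≈540 days) ✗ → not eligible.
Professional Development Fund — service 125 days ≥ 120 days ✓; dept Logistics ✗ → not eligible.
Fitness Allowance — status full-time ✓; service 125 days < 3 years (≈1095 days) ✗ → not eligible.
Bereavement Leave — status full-time ✓; service 125 days ≥ 3 months (≈90 days) ✓; site Pune ✗ (not Leeds or Reno) → not eligible.
Paid Family Leave — status full-time ✓ (not excluded); service 125 days ≥ 3 months (≈90 days) ✓; dept Logistics ✗ → not eligible.
401(k) Company Match — status full-time ✓ (not excluded); service 125 days ≥ 45 days ✓; rating 4 ≥ 2 ✓; 37 hrs/wk ≥ 24 ✓ → eligible.
Backup Childcare — status full-time ✓; service 125 days < 5 years (≈1825 days) ✗ → not eligible.
Phone Allowance — status full-time ✓; service 125 days ≥ 30 days ✓; site Pune ✗ (not Raleigh, Porto, or Spokane) → not eligible.

401(k) Company Match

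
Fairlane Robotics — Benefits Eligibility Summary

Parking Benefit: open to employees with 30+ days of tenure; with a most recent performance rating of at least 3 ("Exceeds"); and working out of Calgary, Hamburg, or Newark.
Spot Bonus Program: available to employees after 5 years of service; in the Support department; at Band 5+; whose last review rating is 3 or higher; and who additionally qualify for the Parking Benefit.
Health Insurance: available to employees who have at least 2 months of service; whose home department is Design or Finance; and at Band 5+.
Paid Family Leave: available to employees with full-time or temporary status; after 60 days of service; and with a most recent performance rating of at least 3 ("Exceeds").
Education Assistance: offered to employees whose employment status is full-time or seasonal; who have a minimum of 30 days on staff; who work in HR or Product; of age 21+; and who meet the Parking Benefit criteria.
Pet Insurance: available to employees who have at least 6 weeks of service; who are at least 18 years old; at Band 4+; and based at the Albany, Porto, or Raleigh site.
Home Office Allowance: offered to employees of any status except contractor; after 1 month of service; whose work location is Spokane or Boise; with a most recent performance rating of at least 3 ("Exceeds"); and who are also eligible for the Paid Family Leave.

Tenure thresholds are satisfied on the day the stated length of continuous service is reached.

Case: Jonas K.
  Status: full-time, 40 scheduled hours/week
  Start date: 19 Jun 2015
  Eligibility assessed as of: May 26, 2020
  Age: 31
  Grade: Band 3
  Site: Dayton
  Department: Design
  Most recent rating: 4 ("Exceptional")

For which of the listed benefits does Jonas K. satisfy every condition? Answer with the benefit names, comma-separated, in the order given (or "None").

Paid Family Leave

Service from 19 Jun 2015 to May 26, 2020: 1803 days.
Parking Benefit — service 1803 days ≥ 30 days ✓; rating 4 ≥ 3 ✓; site Dayton ✗ (not Calgary, Hamburg, or Newark) → not eligible.
Spot Bonus Program — service 1803 days < 5 years (≈1825 days) ✗ → not eligible.
Health Insurance — service 1803 days ≥ 2 months (≈60 days) ✓; dept Design ✓; grade Band 3 < Band 5 ✗ → not eligible.
Paid Family Leave — status full-time ✓; service 1803 days ≥ 60 days ✓; rating 4 ≥ 3 ✓ → eligible.
Education Assistance — status full-time ✓; service 1803 days ≥ 30 days ✓; dept Design ✗ → not eligible.
Pet Insurance — service 1803 days ≥ 6 weeks (≈42 days) ✓; age 31 ≥ 18 ✓; grade Band 3 < Band 4 ✗ → not eligible.
Home Office Allowance — status full-time ✓ (not excluded); service 1803 days ≥ 1 month (≈30 days) ✓; site Dayton ✗ (not Spokane or Boise) → not eligible.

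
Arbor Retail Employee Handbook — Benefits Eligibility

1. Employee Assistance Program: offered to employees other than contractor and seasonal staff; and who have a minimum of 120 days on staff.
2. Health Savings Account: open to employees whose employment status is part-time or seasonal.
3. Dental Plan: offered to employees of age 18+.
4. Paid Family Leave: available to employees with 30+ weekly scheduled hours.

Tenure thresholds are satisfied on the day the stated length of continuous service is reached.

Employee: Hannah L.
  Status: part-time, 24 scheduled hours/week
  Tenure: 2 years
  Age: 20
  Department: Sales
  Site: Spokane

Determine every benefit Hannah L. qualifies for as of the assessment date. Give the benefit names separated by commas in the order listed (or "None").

Employee Assistance Program, Health Savings Account, Dental Plan

Employee Assistance Program — status part-time ✓ (not excluded); service 2 years ≥ 120 days ✓ → eligible.
Health Savings Account — status part-time ✓ → eligible.
Dental Plan — age 20 ≥ 18 ✓ → eligible.
Paid Family Leave — 24 hrs/wk < 30 ✗ → not eligible.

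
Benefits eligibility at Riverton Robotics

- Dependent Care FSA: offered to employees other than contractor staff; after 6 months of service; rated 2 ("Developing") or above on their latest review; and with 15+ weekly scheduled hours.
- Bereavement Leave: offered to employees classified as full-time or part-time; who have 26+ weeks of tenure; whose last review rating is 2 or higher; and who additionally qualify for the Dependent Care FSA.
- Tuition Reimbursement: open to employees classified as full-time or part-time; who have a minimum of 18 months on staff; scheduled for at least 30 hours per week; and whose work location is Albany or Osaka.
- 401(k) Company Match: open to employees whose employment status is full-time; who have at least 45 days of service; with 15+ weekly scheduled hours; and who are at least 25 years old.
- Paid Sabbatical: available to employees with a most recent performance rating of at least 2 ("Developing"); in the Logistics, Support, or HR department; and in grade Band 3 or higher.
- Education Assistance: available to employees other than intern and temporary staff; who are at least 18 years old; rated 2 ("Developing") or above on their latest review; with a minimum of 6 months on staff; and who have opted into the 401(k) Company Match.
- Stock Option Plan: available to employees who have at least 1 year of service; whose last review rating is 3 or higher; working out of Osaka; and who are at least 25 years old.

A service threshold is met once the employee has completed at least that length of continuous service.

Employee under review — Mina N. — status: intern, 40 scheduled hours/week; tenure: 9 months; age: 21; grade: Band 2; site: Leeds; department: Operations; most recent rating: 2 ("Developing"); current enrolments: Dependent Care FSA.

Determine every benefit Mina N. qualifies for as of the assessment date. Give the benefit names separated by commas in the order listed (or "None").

Dependent Care FSA — status intern ✓ (not excluded); service 9 months ≥ 6 months ✓; rating 2 ≥ 2 ✓; 40 hrs/wk ≥ 15 ✓ → eligible.
Bereavement Leave — status intern ✗ (requires full-time or part-time) → not eligible.
Tuition Reimbursement — status intern ✗ (requires full-time or part-time) → not eligible.
401(k) Company Match — status intern ✗ (requires full-time) → not eligible.
Paid Sabbatical — rating 2 ≥ 2 ✓; dept Operations ✗ → not eligible.
Education Assistance — status intern ✗ (excluded) → not eligible.
Stock Option Plan — service 9 months < 1 year (≈365 days) ✗ → not eligible.

Dependent Care FSA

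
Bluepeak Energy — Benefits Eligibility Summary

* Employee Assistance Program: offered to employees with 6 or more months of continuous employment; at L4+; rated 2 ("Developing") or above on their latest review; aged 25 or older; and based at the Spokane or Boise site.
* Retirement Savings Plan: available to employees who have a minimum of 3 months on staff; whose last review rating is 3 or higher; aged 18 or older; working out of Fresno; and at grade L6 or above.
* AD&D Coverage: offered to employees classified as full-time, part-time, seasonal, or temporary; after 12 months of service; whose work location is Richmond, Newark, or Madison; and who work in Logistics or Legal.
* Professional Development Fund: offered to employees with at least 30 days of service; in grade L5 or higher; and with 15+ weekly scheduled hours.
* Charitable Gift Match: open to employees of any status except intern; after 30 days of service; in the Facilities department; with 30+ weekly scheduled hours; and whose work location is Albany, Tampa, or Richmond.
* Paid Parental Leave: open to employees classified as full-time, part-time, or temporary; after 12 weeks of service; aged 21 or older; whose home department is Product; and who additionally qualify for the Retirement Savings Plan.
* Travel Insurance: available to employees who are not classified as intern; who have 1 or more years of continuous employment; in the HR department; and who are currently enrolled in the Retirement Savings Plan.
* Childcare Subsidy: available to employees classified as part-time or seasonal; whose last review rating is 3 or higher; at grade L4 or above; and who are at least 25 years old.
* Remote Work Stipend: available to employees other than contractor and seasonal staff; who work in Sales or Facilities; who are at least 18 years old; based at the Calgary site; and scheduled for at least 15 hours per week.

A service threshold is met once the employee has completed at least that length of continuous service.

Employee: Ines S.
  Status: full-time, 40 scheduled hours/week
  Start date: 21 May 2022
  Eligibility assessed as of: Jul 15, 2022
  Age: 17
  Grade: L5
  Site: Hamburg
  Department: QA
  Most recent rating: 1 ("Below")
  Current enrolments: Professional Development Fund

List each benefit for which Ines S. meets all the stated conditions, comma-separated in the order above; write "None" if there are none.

Service from 21 May 2022 to Jul 15, 2022: 55 days.
Employee Assistance Program — service 55 days < 6 months (≈180 days) ✗ → not eligible.
Retirement Savings Plan — service 55 days < 3 months (≈90 days) ✗ → not eligible.
AD&D Coverage — status full-time ✓; service 55 days < 12 months (≈360 days) ✗ → not eligible.
Professional Development Fund — service 55 days ≥ 30 days ✓; grade L5 ≥ L5 ✓; 40 hrs/wk ≥ 15 ✓ → eligible.
Charitable Gift Match — status full-time ✓ (not excluded); service 55 days ≥ 30 days ✓; dept QA ✗ → not eligible.
Paid Parental Leave — status full-time ✓; service 55 days < 12 weeks (≈84 days) ✗ → not eligible.
Travel Insurance — status full-time ✓ (not excluded); service 55 days < 1 year (≈365 days) ✗ → not eligible.
Childcare Subsidy — status full-time ✗ (requires part-time or seasonal) → not eligible.
Remote Work Stipend — status full-time ✓ (not excluded); dept QA ✗ → not eligible.

Professional Development Fund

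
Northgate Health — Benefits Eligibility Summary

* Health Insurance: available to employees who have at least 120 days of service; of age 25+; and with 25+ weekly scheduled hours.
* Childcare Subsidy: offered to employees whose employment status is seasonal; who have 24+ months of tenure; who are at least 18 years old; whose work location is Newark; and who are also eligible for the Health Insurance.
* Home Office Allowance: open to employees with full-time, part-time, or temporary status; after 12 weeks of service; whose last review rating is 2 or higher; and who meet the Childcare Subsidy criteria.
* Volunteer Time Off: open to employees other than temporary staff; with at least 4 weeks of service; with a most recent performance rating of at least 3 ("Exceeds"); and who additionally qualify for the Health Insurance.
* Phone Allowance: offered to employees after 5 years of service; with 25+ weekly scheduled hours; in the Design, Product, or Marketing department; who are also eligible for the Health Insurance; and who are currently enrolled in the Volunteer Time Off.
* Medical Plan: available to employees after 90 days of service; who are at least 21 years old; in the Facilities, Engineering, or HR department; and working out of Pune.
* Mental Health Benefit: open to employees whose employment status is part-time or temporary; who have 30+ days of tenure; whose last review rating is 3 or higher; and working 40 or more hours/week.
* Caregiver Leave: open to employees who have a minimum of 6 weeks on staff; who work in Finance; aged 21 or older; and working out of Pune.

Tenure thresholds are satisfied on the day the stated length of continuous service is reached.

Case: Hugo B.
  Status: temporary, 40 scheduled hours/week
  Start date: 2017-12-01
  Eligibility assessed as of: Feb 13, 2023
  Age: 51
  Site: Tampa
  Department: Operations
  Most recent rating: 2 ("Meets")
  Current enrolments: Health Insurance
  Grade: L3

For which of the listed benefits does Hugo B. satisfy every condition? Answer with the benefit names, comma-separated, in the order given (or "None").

Service from 2017-12-01 to Feb 13, 2023: 1900 days.
Health Insurance — service 1900 days ≥ 120 days ✓; age 51 ≥ 25 ✓; 40 hrs/wk ≥ 25 ✓ → eligible.
Childcare Subsidy — status temporary ✗ (requires seasonal) → not eligible.
Home Office Allowance — status temporary ✓; service 1900 days ≥ 12 weeks (≈84 days) ✓; rating 2 ≥ 2 ✓; not eligible for Childcare Subsidy ✗ → not eligible.
Volunteer Time Off — status temporary ✗ (excluded) → not eligible.
Phone Allowance — service 1900 days ≥ 5 years (≈1825 days) ✓; 40 hrs/wk ≥ 25 ✓; dept Operations ✗ → not eligible.
Medical Plan — service 1900 days ≥ 90 days ✓; age 51 ≥ 21 ✓; dept Operations ✗ → not eligible.
Mental Health Benefit — status temporary ✓; service 1900 days ≥ 30 days ✓; rating 2 < 3 ✗ → not eligible.
Caregiver Leave — service 1900 days ≥ 6 weeks (≈42 days) ✓; dept Operations ✗ → not eligible.

Health Insurance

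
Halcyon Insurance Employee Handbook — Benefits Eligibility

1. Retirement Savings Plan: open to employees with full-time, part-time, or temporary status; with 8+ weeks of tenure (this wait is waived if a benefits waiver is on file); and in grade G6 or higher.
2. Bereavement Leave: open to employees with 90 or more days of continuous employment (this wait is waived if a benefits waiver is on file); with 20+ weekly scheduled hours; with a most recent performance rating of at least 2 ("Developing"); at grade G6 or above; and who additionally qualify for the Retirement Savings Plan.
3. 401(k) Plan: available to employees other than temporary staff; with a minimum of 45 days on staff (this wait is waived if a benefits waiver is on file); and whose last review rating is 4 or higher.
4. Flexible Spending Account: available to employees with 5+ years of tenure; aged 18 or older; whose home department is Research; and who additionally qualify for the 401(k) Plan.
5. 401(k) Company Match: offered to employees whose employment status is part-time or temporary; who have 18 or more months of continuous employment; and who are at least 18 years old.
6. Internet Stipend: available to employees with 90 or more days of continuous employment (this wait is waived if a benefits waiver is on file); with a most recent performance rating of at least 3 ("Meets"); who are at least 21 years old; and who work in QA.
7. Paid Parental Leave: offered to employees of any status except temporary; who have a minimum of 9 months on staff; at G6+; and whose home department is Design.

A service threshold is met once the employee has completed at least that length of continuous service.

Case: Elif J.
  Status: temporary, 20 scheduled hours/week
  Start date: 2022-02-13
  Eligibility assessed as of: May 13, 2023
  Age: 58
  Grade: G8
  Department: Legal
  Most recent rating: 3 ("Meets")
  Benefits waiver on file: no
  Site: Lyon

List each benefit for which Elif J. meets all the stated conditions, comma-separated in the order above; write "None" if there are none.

Service from 2022-02-13 to May 13, 2023: 454 days.
Retirement Savings Plan — status temporary ✓; no waiver, service 454 days ≥ 8 weeks (≈56 days) ✓; grade G8 ≥ G6 ✓ → eligible.
Bereavement Leave — no waiver, service 454 days ≥ 90 days ✓; 20 hrs/wk ≥ 20 ✓; rating 3 ≥ 2 ✓; grade G8 ≥ G6 ✓; eligible for Retirement Savings Plan ✓ → eligible.
401(k) Plan — status temporary ✗ (excluded) → not eligible.
Flexible Spending Account — service 454 days < 5 years (≈1825 days) ✗ → not eligible.
401(k) Company Match — status temporary ✓; service 454 days < 18 months (≈540 days) ✗ → not eligible.
Internet Stipend — no waiver, service 454 days ≥ 90 days ✓; rating 3 ≥ 3 ✓; age 58 ≥ 21 ✓; dept Legal ✗ → not eligible.
Paid Parental Leave — status temporary ✗ (excluded) → not eligible.

Retirement Savings Plan, Bereavement Leave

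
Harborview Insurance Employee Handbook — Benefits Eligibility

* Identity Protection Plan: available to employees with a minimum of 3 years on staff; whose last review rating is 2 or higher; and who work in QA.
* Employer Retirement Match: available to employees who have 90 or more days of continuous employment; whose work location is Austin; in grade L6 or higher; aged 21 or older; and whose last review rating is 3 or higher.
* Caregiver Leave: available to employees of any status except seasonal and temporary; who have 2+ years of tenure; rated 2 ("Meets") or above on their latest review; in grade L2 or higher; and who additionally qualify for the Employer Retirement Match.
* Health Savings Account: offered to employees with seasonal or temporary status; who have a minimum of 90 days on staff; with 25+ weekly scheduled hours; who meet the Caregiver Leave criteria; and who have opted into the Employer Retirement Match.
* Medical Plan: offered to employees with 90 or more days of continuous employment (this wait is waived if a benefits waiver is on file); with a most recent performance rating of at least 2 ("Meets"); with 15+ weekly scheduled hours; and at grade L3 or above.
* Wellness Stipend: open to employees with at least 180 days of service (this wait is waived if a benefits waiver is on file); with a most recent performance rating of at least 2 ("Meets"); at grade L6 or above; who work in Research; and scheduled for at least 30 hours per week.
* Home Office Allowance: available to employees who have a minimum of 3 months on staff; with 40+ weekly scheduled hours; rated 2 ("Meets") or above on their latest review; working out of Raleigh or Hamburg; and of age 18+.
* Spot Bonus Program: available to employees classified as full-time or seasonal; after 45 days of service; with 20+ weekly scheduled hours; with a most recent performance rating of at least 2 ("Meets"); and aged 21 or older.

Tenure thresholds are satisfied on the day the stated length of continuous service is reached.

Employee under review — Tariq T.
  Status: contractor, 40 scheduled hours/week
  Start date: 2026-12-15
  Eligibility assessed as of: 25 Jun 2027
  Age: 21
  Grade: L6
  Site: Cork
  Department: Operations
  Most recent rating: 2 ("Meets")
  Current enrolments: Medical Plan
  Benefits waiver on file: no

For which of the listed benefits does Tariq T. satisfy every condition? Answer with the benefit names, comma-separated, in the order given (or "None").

Medical Plan

Service from 2026-12-15 to 25 Jun 2027: 192 days.
Identity Protection Plan — service 192 days < 3 years (≈1095 days) ✗ → not eligible.
Employer Retirement Match — service 192 days ≥ 90 days ✓; site Cork ✗ (not Austin) → not eligible.
Caregiver Leave — status contractor ✓ (not excluded); service 192 days < 2 years (≈730 days) ✗ → not eligible.
Health Savings Account — status contractor ✗ (requires seasonal or temporary) → not eligible.
Medical Plan — no waiver, service 192 days ≥ 90 days ✓; rating 2 ≥ 2 ✓; 40 hrs/wk ≥ 15 ✓; grade L6 ≥ L3 ✓ → eligible.
Wellness Stipend — no waiver, service 192 days ≥ 180 days ✓; rating 2 ≥ 2 ✓; grade L6 ≥ L6 ✓; dept Operations ✗ → not eligible.
Home Office Allowance — service 192 days ≥ 3 months (≈90 days) ✓; 40 hrs/wk ≥ 40 ✓; rating 2 ≥ 2 ✓; site Cork ✗ (not Raleigh or Hamburg) → not eligible.
Spot Bonus Program — status contractor ✗ (requires full-time or seasonal) → not eligible.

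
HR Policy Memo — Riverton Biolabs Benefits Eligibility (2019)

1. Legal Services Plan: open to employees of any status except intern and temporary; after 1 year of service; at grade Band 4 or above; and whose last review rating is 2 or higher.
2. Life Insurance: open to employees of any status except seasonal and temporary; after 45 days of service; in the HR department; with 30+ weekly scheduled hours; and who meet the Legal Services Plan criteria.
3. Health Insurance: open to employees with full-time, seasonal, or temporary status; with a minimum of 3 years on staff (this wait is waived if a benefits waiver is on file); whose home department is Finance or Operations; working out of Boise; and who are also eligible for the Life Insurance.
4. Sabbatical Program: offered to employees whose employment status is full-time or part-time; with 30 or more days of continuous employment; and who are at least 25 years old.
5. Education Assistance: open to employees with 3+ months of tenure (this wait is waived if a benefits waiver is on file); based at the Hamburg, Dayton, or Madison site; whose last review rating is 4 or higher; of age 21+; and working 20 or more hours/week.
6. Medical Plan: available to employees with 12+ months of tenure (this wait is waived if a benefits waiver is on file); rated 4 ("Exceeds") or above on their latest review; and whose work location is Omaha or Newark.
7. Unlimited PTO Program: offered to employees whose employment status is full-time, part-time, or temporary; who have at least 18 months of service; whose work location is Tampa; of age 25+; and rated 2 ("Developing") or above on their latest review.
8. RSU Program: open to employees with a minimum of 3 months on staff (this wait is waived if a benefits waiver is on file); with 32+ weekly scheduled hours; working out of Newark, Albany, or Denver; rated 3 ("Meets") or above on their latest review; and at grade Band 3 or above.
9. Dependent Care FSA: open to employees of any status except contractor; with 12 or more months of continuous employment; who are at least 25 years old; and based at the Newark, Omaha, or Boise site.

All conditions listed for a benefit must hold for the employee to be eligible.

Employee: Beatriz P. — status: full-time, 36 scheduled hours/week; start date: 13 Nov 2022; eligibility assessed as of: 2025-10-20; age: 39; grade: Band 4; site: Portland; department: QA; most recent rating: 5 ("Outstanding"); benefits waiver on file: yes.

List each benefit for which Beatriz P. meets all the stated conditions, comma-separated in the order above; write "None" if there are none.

Service from 13 Nov 2022 to 2025-10-20: 1072 days.
Legal Services Plan — status full-time ✓ (not excluded); service 1072 days ≥ 1 year (≈365 days) ✓; grade Band 4 ≥ Band 4 ✓; rating 5 ≥ 2 ✓ → eligible.
Life Insurance — status full-time ✓ (not excluded); service 1072 days ≥ 45 days ✓; dept QA ✗ → not eligible.
Health Insurance — status full-time ✓; benefits waiver on file ✓; dept QA ✗ → not eligible.
Sabbatical Program — status full-time ✓; service 1072 days ≥ 30 days ✓; age 39 ≥ 25 ✓ → eligible.
Education Assistance — benefits waiver on file ✓; site Portland ✗ (not Hamburg, Dayton, or Madison) → not eligible.
Medical Plan — benefits waiver on file ✓; rating 5 ≥ 4 ✓; site Portland ✗ (not Omaha or Newark) → not eligible.
Unlimited PTO Program — status full-time ✓; service 1072 days ≥ 18 months (≈540 days) ✓; site Portland ✗ (not Tampa) → not eligible.
RSU Program — benefits waiver on file ✓; 36 hrs/wk ≥ 32 ✓; site Portland ✗ (not Newark, Albany, or Denver) → not eligible.
Dependent Care FSA — status full-time ✓ (not excluded); service 1072 days ≥ 12 months (≈360 days) ✓; age 39 ≥ 25 ✓; site Portland ✗ (not Newark, Omaha, or Boise) → not eligible.

Legal Services Plan, Sabbatical Program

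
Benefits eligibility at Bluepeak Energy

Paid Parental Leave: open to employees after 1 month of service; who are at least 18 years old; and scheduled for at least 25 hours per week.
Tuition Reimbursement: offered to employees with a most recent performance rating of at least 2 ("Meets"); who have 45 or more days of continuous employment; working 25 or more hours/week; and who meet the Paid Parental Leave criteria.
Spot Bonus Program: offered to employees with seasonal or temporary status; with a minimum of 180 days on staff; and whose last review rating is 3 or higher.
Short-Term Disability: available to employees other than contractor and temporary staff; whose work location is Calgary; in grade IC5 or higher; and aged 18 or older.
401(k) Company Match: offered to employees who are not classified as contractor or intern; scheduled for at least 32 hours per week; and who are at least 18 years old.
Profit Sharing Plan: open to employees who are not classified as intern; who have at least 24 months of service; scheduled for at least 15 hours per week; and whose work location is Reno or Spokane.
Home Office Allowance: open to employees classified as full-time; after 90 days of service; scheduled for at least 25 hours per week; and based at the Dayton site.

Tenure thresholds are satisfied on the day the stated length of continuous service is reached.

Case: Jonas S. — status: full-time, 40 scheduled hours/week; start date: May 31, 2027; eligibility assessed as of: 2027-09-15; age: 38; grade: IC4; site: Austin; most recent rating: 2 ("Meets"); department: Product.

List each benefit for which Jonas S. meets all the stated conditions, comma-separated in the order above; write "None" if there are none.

Service from May 31, 2027 to 2027-09-15: 107 days.
Paid Parental Leave — service 107 days ≥ 1 month (≈30 days) ✓; age 38 ≥ 18 ✓; 40 hrs/wk ≥ 25 ✓ → eligible.
Tuition Reimbursement — rating 2 ≥ 2 ✓; service 107 days ≥ 45 days ✓; 40 hrs/wk ≥ 25 ✓; eligible for Paid Parental Leave ✓ → eligible.
Spot Bonus Program — status full-time ✗ (requires seasonal or temporary) → not eligible.
Short-Term Disability — status full-time ✓ (not excluded); site Austin ✗ (not Calgary) → not eligible.
401(k) Company Match — status full-time ✓ (not excluded); 40 hrs/wk ≥ 32 ✓; age 38 ≥ 18 ✓ → eligible.
Profit Sharing Plan — status full-time ✓ (not excluded); service 107 days < 24 months (≈720 days) ✗ → not eligible.
Home Office Allowance — status full-time ✓; service 107 days ≥ 90 days ✓; 40 hrs/wk ≥ 25 ✓; site Austin ✗ (not Dayton) → not eligible.

Paid Parental Leave, Tuition Reimbursement, 401(k) Company Match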